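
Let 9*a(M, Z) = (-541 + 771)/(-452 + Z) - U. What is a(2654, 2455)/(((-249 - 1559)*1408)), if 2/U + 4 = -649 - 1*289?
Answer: -110333/21614512601088 ≈ -5.1046e-9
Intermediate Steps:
U = -1/471 (U = 2/(-4 + (-649 - 1*289)) = 2/(-4 + (-649 - 289)) = 2/(-4 - 938) = 2/(-942) = 2*(-1/942) = -1/471 ≈ -0.0021231)
a(M, Z) = 1/4239 + 230/(9*(-452 + Z)) (a(M, Z) = ((-541 + 771)/(-452 + Z) - 1*(-1/471))/9 = (230/(-452 + Z) + 1/471)/9 = (1/471 + 230/(-452 + Z))/9 = 1/4239 + 230/(9*(-452 + Z)))
a(2654, 2455)/(((-249 - 1559)*1408)) = ((107878 + 2455)/(4239*(-452 + 2455)))/(((-249 - 1559)*1408)) = ((1/4239)*110333/2003)/((-1808*1408)) = ((1/4239)*(1/2003)*110333)/(-2545664) = (110333/8490717)*(-1/2545664) = -110333/21614512601088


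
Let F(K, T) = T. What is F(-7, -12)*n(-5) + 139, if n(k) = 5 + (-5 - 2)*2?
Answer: 247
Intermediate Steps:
n(k) = -9 (n(k) = 5 - 7*2 = 5 - 14 = -9)
F(-7, -12)*n(-5) + 139 = -12*(-9) + 139 = 108 + 139 = 247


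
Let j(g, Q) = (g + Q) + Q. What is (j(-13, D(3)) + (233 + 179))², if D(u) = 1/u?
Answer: 1437601/9 ≈ 1.5973e+5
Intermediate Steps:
j(g, Q) = g + 2*Q (j(g, Q) = (Q + g) + Q = g + 2*Q)
(j(-13, D(3)) + (233 + 179))² = ((-13 + 2/3) + (233 + 179))² = ((-13 + 2*(⅓)) + 412)² = ((-13 + ⅔) + 412)² = (-37/3 + 412)² = (1199/3)² = 1437601/9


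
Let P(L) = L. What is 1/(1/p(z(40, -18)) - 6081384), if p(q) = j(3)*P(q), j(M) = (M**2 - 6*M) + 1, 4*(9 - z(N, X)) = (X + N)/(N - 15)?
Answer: -1756/10678910329 ≈ -1.6444e-7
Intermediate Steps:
z(N, X) = 9 - (N + X)/(4*(-15 + N)) (z(N, X) = 9 - (X + N)/(4*(N - 15)) = 9 - (N + X)/(4*(-15 + N)))
j(M) = 1 + M**2 - 6*M
p(q) = -8*q (p(q) = (1 + 3**2 - 6*3)*q = (1 + 9 - 18)*q = -8*q)
1/(1/p(z(40, -18)) - 6081384) = 1/(1/(-2*(-540 - 1*(-18) + 35*40)/(-15 + 40)) - 6081384) = 1/(1/(-2*(-540 + 18 + 1400)/25) - 6081384) = 1/(1/(-2*878/25) - 6081384) = 1/(1/(-8*439/50) - 6081384) = 1/(1/(-1756/25) - 6081384) = 1/(-25/1756 - 6081384) = 1/(-10678910329/1756) = -1756/10678910329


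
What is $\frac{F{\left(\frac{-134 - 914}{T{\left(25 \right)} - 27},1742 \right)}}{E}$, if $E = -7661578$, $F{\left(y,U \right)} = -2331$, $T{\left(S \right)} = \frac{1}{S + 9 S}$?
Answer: $\frac{2331}{7661578} \approx 0.00030425$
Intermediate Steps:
$T{\left(S \right)} = \frac{1}{10 S}$
$\frac{F{\left(\frac{-134 - 914}{T{\left(25 \right)} - 27},1742 \right)}}{E} = - \frac{2331}{-7661578} = \left(-2331\right) \left(- \frac{1}{7661578}\right) = \frac{2331}{7661578}$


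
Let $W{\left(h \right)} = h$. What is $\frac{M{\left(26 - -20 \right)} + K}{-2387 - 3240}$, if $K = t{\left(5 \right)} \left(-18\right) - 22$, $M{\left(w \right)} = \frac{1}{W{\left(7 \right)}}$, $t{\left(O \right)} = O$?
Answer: $\frac{783}{39389} \approx 0.019879$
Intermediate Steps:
$M{\left(w \right)} = \frac{1}{7}$
$K = -112$ ($K = 5 \left(-18\right) - 22 = -90 - 22 = -112$)
$\frac{M{\left(26 - -20 \right)} + K}{-2387 - 3240} = \frac{\frac{1}{7} - 112}{-2387 - 3240} = - \frac{783}{7 \left(-5627\right)} = \left(- \frac{783}{7}\right) \left(- \frac{1}{5627}\right) = \frac{783}{39389}$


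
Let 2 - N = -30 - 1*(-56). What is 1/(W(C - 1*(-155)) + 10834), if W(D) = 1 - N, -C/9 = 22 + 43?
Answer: 1/10859 ≈ 9.2090e-5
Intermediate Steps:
N = -24 (N = 2 - (-30 - 1*(-56)) = 2 - (-30 + 56) = 2 - 1*26 = 2 - 26 = -24)
C = -585 (C = -9*(22 + 43) = -9*65 = -585)
W(D) = 25 (W(D) = 1 - 1*(-24) = 1 + 24 = 25)
1/(W(C - 1*(-155)) + 10834) = 1/(25 + 10834) = 1/10859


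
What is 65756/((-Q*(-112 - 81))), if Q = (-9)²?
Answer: 65756/15633 ≈ 4.2062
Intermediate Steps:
Q = 81
65756/((-Q*(-112 - 81))) = 65756/((-81*(-112 - 81))) = 65756/((-81*(-193))) = 65756/((-1*(-15633))) = 65756/15633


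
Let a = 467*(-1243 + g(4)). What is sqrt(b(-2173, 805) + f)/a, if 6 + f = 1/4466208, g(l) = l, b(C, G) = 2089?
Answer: -sqrt(2596851872289570)/646051502376 ≈ -7.8878e-5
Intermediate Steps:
f = -26797247/4466208 (f = -6 + 1/4466208 = -26797247/4466208 ≈ -6.0000)
a = -578613 (a = 467*(-1243 + 4) = 467*(-1239) = -578613)
sqrt(b(-2173, 805) + f)/a = sqrt(2089 - 26797247/4466208)/(-578613) = sqrt(9303111265/4466208)*(-1/578613) = (sqrt(2596851872289570)/1116552)*(-1/578613) = -sqrt(2596851872289570)/646051502376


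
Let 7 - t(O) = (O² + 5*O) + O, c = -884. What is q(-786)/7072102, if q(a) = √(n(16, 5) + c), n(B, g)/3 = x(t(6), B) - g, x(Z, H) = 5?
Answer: I*√221/3536051 ≈ 4.2041e-6*I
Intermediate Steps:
t(O) = 7 - O² - 6*O (t(O) = 7 - ((O² + 5*O) + O) = 7 - (O² + 6*O) = 7 + (-O² - 6*O) = 7 - O² - 6*O)
n(B, g) = 15 - 3*g (n(B, g) = 3*(5 - g) = 15 - 3*g)
q(a) = 2*I*√221 (q(a) = √((15 - 3*5) - 884) = √((15 - 15) - 884) = √(0 - 884) = √(-884) = 2*I*√221)
q(-786)/7072102 = (2*I*√221)/7072102 = (2*I*√221)*(1/7072102) = I*√221/3536051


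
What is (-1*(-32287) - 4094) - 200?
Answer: 27993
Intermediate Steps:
(-1*(-32287) - 4094) - 200 = (32287 - 4094) - 200 = 28193 - 200 = 27993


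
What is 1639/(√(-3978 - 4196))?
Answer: -1639*I*√8174/8174 ≈ -18.128*I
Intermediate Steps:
1639/(√(-3978 - 4196)) = 1639/(√(-8174)) = 1639/((I*√8174)) = 1639*(-I*√8174/8174) = -1639*I*√8174/8174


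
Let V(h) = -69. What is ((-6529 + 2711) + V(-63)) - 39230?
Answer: -43117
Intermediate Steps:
((-6529 + 2711) + V(-63)) - 39230 = ((-6529 + 2711) - 69) - 39230 = (-3818 - 69) - 39230 = -3887 - 39230 = -43117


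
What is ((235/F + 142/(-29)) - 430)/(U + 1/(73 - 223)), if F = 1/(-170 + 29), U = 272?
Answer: -146029050/1183171 ≈ -123.42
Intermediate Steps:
F = -1/141 (F = 1/(-141) = -1/141 ≈ -0.0070922)
((235/F + 142/(-29)) - 430)/(U + 1/(73 - 223)) = ((235/(-1/141) + 142/(-29)) - 430)/(272 + 1/(73 - 223)) = ((235*(-141) + 142*(-1/29)) - 430)/(272 + 1/(-150)) = ((-33135 - 142/29) - 430)/(272 - 1/150) = (-961057/29 - 430)/(40799/150) = -973527/29*150/40799 = -146029050/1183171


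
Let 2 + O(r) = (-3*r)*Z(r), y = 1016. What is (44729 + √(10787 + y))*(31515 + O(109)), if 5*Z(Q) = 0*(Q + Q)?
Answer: 1409544977 + 31513*√11803 ≈ 1.4130e+9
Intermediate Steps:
Z(Q) = 0 (Z(Q) = (0*(Q + Q))/5 = (0*(2*Q))/5 = (⅕)*0 = 0)
O(r) = -2 (O(r) = -2 - 3*r*0 = -2 + 0 = -2)
(44729 + √(10787 + y))*(31515 + O(109)) = (44729 + √(10787 + 1016))*(31515 - 2) = (44729 + √11803)*31513 = 1409544977 + 31513*√11803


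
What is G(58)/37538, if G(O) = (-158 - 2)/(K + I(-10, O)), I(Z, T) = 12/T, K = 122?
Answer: -290/8314667 ≈ -3.4878e-5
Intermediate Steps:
G(O) = -160/(122 + 12/O) (G(O) = (-158 - 2)/(122 + 12/O) = -160/(122 + 12/O))
G(58)/37538 = -80*58/(6 + 61*58)/37538 = -80*58/(6 + 3538)*(1/37538) = -80*58/3544*(1/37538) = -80*58*1/3544*(1/37538) = -580/443*1/37538 = -290/8314667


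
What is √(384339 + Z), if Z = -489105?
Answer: I*√104766 ≈ 323.68*I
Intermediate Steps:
√(384339 + Z) = √(384339 - 489105) = √(-104766) = I*√104766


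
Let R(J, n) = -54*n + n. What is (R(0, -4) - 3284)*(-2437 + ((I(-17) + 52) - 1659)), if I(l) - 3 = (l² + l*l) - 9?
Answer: 10665984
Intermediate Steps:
R(J, n) = -53*n
I(l) = -6 + 2*l² (I(l) = 3 + ((l² + l*l) - 9) = 3 + ((l² + l²) - 9) = 3 + (2*l² - 9) = 3 + (-9 + 2*l²) = -6 + 2*l²)
(R(0, -4) - 3284)*(-2437 + ((I(-17) + 52) - 1659)) = (-53*(-4) - 3284)*(-2437 + (((-6 + 2*(-17)²) + 52) - 1659)) = (212 - 3284)*(-2437 + (((-6 + 2*289) + 52) - 1659)) = -3072*(-2437 + (((-6 + 578) + 52) - 1659)) = -3072*(-2437 + ((572 + 52) - 1659)) = -3072*(-2437 + (624 - 1659)) = -3072*(-2437 - 1035) = -3072*(-3472) = 10665984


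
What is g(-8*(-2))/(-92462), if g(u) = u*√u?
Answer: -32/46231 ≈ -0.00069218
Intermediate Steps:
g(u) = u^(3/2)
g(-8*(-2))/(-92462) = (-8*(-2))^(3/2)/(-92462) = 16^(3/2)*(-1/92462) = 64*(-1/92462) = -32/46231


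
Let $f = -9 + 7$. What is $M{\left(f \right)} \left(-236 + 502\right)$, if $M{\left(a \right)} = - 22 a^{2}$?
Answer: $-23408$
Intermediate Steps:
$f = -2$
$M{\left(f \right)} \left(-236 + 502\right) = - 22 \left(-2\right)^{2} \left(-236 + 502\right) = \left(-22\right) 4 \cdot 266 = \left(-88\right) 266 = -23408$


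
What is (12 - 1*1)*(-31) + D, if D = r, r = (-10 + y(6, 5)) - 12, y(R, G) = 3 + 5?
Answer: -355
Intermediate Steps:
y(R, G) = 8
r = -14 (r = (-10 + 8) - 12 = -2 - 12 = -14)
D = -14
(12 - 1*1)*(-31) + D = (12 - 1*1)*(-31) - 14 = (12 - 1)*(-31) - 14 = 11*(-31) - 14 = -341 - 14 = -355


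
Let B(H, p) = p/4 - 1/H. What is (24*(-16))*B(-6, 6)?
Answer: -640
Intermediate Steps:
B(H, p) = -1/H + p/4 (B(H, p) = p*(¼) - 1/H = p/4 - 1/H = -1/H + p/4)
(24*(-16))*B(-6, 6) = (24*(-16))*(-1/(-6) + (¼)*6) = -384*(-1*(-⅙) + 3/2) = -384*(⅙ + 3/2) = -384*5/3 = -640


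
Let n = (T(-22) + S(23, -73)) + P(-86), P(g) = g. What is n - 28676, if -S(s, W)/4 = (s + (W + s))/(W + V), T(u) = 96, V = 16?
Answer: -544690/19 ≈ -28668.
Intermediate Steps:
S(s, W) = -4*(W + 2*s)/(16 + W) (S(s, W) = -4*(s + (W + s))/(W + 16) = -4*(W + 2*s)/(16 + W))
n = 154/19 (n = (96 + 4*(-1*(-73) - 2*23)/(16 - 73)) - 86 = (96 + 4*(73 - 46)/(-57)) - 86 = (96 + 4*(-1/57)*27) - 86 = (96 - 36/19) - 86 = 1788/19 - 86 = 154/19 ≈ 8.1053)
n - 28676 = 154/19 - 28676 = -544690/19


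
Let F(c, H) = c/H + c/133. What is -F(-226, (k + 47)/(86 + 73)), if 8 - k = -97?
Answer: 6667/28 ≈ 238.11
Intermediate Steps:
k = 105 (k = 8 - 1*(-97) = 8 + 97 = 105)
F(c, H) = c/133 + c/H (F(c, H) = c/H + c*(1/133) = c/H + c/133 = c/133 + c/H)
-F(-226, (k + 47)/(86 + 73)) = -((1/133)*(-226) - 226*(86 + 73)/(105 + 47)) = -(-226/133 - 226/(152/159)) = -(-226/133 - 226/(152*(1/159))) = -(-226/133 - 226/152/159) = -(-226/133 - 226*159/152) = -(-226/133 - 17967/76) = -1*(-6667/28) = 6667/28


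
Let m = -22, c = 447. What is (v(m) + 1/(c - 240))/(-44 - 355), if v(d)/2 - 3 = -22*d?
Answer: -201619/82593 ≈ -2.4411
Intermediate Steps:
v(d) = 6 - 44*d (v(d) = 6 + 2*(-22*d) = 6 - 44*d)
(v(m) + 1/(c - 240))/(-44 - 355) = ((6 - 44*(-22)) + 1/(447 - 240))/(-44 - 355) = ((6 + 968) + 1/207)/(-399) = (974 + 1/207)*(-1/399) = (201619/207)*(-1/399) = -201619/82593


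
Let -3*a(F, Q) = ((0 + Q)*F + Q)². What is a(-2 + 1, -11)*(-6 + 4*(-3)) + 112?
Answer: 112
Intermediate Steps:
a(F, Q) = -(Q + F*Q)²/3 (a(F, Q) = -((0 + Q)*F + Q)²/3 = -(Q*F + Q)²/3 = -(F*Q + Q)²/3 = -(Q + F*Q)²/3)
a(-2 + 1, -11)*(-6 + 4*(-3)) + 112 = (-⅓*(-11)²*(1 + (-2 + 1))²)*(-6 + 4*(-3)) + 112 = (-⅓*121*(1 - 1)²)*(-6 - 12) + 112 = -⅓*121*0²*(-18) + 112 = -⅓*121*0*(-18) + 112 = 0*(-18) + 112 = 0 + 112 = 112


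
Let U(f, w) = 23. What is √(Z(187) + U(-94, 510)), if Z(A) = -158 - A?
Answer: I*√322 ≈ 17.944*I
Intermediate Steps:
√(Z(187) + U(-94, 510)) = √((-158 - 1*187) + 23) = √((-158 - 187) + 23) = √(-345 + 23) = √(-322) = I*√322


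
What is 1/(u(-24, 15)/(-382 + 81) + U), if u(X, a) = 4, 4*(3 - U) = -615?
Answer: 1204/188711 ≈ 0.0063801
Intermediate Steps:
U = 627/4 (U = 3 - 1/4*(-615) = 3 + 615/4 = 627/4 ≈ 156.75)
1/(u(-24, 15)/(-382 + 81) + U) = 1/(4/(-382 + 81) + 627/4) = 1/(4/(-301) + 627/4) = 1/(4*(-1/301) + 627/4) = 1/(-4/301 + 627/4) = 1/(188711/1204) = 1204/188711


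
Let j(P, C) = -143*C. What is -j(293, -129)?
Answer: -18447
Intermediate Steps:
-j(293, -129) = -(-143)*(-129) = -1*18447 = -18447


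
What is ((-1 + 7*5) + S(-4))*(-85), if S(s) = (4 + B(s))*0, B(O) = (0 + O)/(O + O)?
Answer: -2890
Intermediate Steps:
B(O) = 1/2 (B(O) = O/((2*O)) = O*(1/(2*O)) = 1/2)
S(s) = 0 (S(s) = (4 + 1/2)*0 = (9/2)*0 = 0)
((-1 + 7*5) + S(-4))*(-85) = ((-1 + 7*5) + 0)*(-85) = ((-1 + 35) + 0)*(-85) = (34 + 0)*(-85) = 34*(-85) = -2890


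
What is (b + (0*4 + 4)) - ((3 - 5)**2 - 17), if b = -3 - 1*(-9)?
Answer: 23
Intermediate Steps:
b = 6 (b = -3 + 9 = 6)
(b + (0*4 + 4)) - ((3 - 5)**2 - 17) = (6 + (0*4 + 4)) - ((3 - 5)**2 - 17) = (6 + (0 + 4)) - ((-2)**2 - 17) = (6 + 4) - (4 - 17) = 10 - 1*(-13) = 10 + 13 = 23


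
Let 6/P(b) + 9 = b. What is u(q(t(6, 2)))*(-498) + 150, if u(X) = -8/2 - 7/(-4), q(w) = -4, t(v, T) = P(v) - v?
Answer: 2541/2 ≈ 1270.5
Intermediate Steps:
P(b) = 6/(-9 + b)
t(v, T) = -v + 6/(-9 + v) (t(v, T) = 6/(-9 + v) - v = -v + 6/(-9 + v))
u(X) = -9/4 (u(X) = -8*1/2 - 7*(-1/4) = -4 + 7/4 = -9/4)
u(q(t(6, 2)))*(-498) + 150 = -9/4*(-498) + 150 = 2241/2 + 150 = 2541/2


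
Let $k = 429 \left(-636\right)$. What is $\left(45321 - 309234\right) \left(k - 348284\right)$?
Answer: $163923753864$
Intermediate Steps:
$k = -272844$
$\left(45321 - 309234\right) \left(k - 348284\right) = \left(45321 - 309234\right) \left(-272844 - 348284\right) = \left(-263913\right) \left(-621128\right) = 163923753864$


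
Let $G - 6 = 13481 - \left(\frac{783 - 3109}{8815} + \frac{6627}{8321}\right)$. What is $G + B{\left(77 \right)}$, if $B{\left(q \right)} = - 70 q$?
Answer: $\frac{593872770296}{73349615} \approx 8096.5$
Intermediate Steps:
$G = \frac{989227195146}{73349615}$ ($G = 6 - \left(-13481 + \frac{6627}{8321} + \frac{783 - 3109}{8815}\right) = 6 - \left(-13481 + \frac{6627}{8321} + \left(783 - 3109\right) \frac{1}{8815}\right) = 6 + \left(13481 - \left(\left(-2326\right) \frac{1}{8815} + \frac{6627}{8321}\right)\right) = 6 + \left(13481 - \left(- \frac{2326}{8815} + \frac{6627}{8321}\right)\right) = 6 + \left(13481 - \frac{39062359}{73349615}\right) = 6 + \frac{988787097456}{73349615} = \frac{989227195146}{73349615} \approx 13486.0$)
$G + B{\left(77 \right)} = \frac{989227195146}{73349615} - 5390 = \frac{593872770296}{73349615}$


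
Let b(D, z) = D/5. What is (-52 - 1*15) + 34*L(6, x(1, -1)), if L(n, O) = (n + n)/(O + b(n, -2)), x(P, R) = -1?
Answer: 1973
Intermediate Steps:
b(D, z) = D/5 (b(D, z) = D*(⅕) = D/5)
L(n, O) = 2*n/(O + n/5) (L(n, O) = (n + n)/(O + n/5) = (2*n)/(O + n/5) = 2*n/(O + n/5))
(-52 - 1*15) + 34*L(6, x(1, -1)) = (-52 - 1*15) + 34*(10*6/(6 + 5*(-1))) = (-52 - 15) + 34*(10*6/(6 - 5)) = -67 + 34*(10*6/1) = -67 + 34*(10*6*1) = -67 + 34*60 = -67 + 2040 = 1973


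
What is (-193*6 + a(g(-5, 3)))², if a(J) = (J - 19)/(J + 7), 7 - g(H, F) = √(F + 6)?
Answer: 162639009/121 ≈ 1.3441e+6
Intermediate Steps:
g(H, F) = 7 - √(6 + F) (g(H, F) = 7 - √(F + 6) = 7 - √(6 + F))
a(J) = (-19 + J)/(7 + J)
(-193*6 + a(g(-5, 3)))² = (-193*6 + (-19 + (7 - √(6 + 3)))/(7 + (7 - √(6 + 3))))² = (-1158 + (-19 + (7 - √9))/(7 + (7 - √9)))² = (-1158 + (-19 + (7 - 1*3))/(7 + (7 - 1*3)))² = (-1158 + (-19 + (7 - 3))/(7 + (7 - 3)))² = (-1158 + (-19 + 4)/(7 + 4))² = (-1158 - 15/11)² = (-12753/11)² = 162639009/121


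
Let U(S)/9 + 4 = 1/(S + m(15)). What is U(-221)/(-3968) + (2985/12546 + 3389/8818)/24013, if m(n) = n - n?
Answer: 104019480044683/11419722964011648 ≈ 0.0091088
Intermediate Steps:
m(n) = 0
U(S) = -36 + 9/S (U(S) = -36 + 9/(S + 0) = -36 + 9/S)
U(-221)/(-3968) + (2985/12546 + 3389/8818)/24013 = (-36 + 9/(-221))/(-3968) + (2985/12546 + 3389/8818)/24013 = (-36 + 9*(-1/221))*(-1/3968) + (2985*(1/12546) + 3389*(1/8818))*(1/24013) = (-36 - 9/221)*(-1/3968) + (995/4182 + 3389/8818)*(1/24013) = -7965/221*(-1/3968) + (5736677/9219219)*(1/24013) = 7965/876928 + 5736677/221381105847 = 104019480044683/11419722964011648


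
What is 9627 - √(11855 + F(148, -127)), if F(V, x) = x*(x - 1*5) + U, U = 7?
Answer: 9627 - √28626 ≈ 9457.8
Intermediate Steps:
F(V, x) = 7 + x*(-5 + x) (F(V, x) = x*(x - 1*5) + 7 = x*(x - 5) + 7 = x*(-5 + x) + 7 = 7 + x*(-5 + x))
9627 - √(11855 + F(148, -127)) = 9627 - √(11855 + (7 + (-127)² - 5*(-127))) = 9627 - √(11855 + (7 + 16129 + 635)) = 9627 - √(11855 + 16771) = 9627 - √28626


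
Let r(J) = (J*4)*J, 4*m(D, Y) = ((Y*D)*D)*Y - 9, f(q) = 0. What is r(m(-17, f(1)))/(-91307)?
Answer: -81/365228 ≈ -0.00022178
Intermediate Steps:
m(D, Y) = -9/4 + D**2*Y**2/4 (m(D, Y) = (((Y*D)*D)*Y - 9)/4 = (((D*Y)*D)*Y - 9)/4 = ((Y*D**2)*Y - 9)/4 = (D**2*Y**2 - 9)/4 = (-9 + D**2*Y**2)/4 = -9/4 + D**2*Y**2/4)
r(J) = 4*J**2 (r(J) = (4*J)*J = 4*J**2)
r(m(-17, f(1)))/(-91307) = (4*(-9/4 + (1/4)*(-17)**2*0**2)**2)/(-91307) = (4*(-9/4 + (1/4)*289*0)**2)*(-1/91307) = (4*(-9/4 + 0)**2)*(-1/91307) = (4*(-9/4)**2)*(-1/91307) = (4*(81/16))*(-1/91307) = (81/4)*(-1/91307) = -81/365228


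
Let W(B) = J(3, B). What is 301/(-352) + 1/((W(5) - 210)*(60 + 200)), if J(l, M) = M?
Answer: -4010913/4690400 ≈ -0.85513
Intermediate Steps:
W(B) = B
301/(-352) + 1/((W(5) - 210)*(60 + 200)) = 301/(-352) + 1/((5 - 210)*(60 + 200)) = 301*(-1/352) + 1/(-205*260) = -301/352 - 1/205*1/260 = -301/352 - 1/53300 = -4010913/4690400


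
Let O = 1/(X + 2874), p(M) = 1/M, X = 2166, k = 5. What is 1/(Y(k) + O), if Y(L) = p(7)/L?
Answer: 1008/29 ≈ 34.759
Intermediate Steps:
Y(L) = 1/(7*L)
O = 1/5040 (O = 1/(2166 + 2874) = 1/5040 ≈ 0.00019841)
1/(Y(k) + O) = 1/((⅐)/5 + 1/5040) = 1/((⅐)*(⅕) + 1/5040) = 1/(1/35 + 1/5040) = 1/(29/1008) = 1008/29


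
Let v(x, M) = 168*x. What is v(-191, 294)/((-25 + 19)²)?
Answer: -2674/3 ≈ -891.33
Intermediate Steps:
v(-191, 294)/((-25 + 19)²) = (168*(-191))/((-25 + 19)²) = -32088/((-6)²) = -32088/36 = -32088*1/36 = -2674/3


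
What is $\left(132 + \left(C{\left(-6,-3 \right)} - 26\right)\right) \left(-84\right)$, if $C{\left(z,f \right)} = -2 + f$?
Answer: $-8484$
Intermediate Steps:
$\left(132 + \left(C{\left(-6,-3 \right)} - 26\right)\right) \left(-84\right) = \left(132 - 31\right) \left(-84\right) = 101 \left(-84\right) = -8484$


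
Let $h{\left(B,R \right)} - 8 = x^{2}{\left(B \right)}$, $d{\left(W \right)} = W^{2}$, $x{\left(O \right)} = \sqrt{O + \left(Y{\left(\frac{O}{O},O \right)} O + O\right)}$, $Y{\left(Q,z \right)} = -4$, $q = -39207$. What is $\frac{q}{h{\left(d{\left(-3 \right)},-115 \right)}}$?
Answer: $\frac{39207}{10} \approx 3920.7$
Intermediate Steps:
$x{\left(O \right)} = \sqrt{2} \sqrt{- O}$ ($x{\left(O \right)} = \sqrt{O + \left(- 4 O + O\right)} = \sqrt{O - 3 O} = \sqrt{- 2 O} = \sqrt{2} \sqrt{- O}$)
$h{\left(B,R \right)} = 8 - 2 B$ ($h{\left(B,R \right)} = 8 + \left(\sqrt{2} \sqrt{- B}\right)^{2} = 8 - 2 B$)
$\frac{q}{h{\left(d{\left(-3 \right)},-115 \right)}} = - \frac{39207}{8 - 2 \left(-3\right)^{2}} = - \frac{39207}{8 - 18} = - \frac{39207}{-10} = \left(-39207\right) \left(- \frac{1}{10}\right) = \frac{39207}{10}$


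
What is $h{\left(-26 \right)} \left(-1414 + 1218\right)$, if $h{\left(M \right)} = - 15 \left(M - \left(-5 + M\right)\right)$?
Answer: $14700$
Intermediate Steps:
$h{\left(M \right)} = -75$ ($h{\left(M \right)} = \left(-15\right) 5 = -75$)
$h{\left(-26 \right)} \left(-1414 + 1218\right) = - 75 \left(-1414 + 1218\right) = \left(-75\right) \left(-196\right) = 14700$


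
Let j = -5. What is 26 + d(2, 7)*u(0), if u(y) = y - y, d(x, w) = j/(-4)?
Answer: 26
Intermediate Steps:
d(x, w) = 5/4 (d(x, w) = -5/(-4) = -5*(-1/4) = 5/4)
u(y) = 0
26 + d(2, 7)*u(0) = 26 + (5/4)*0 = 26 + 0 = 26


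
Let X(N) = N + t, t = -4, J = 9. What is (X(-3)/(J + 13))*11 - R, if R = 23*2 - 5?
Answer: -89/2 ≈ -44.500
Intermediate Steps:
X(N) = -4 + N (X(N) = N - 4 = -4 + N)
R = 41 (R = 46 - 5 = 41)
(X(-3)/(J + 13))*11 - R = ((-4 - 3)/(9 + 13))*11 - 1*41 = -7/22*11 - 41 = -7/2 - 41 = -89/2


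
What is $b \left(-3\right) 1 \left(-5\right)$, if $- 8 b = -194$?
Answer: $\frac{1455}{4} \approx 363.75$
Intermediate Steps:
$b = \frac{97}{4}$ ($b = \left(- \frac{1}{8}\right) \left(-194\right) = \frac{97}{4} \approx 24.25$)
$b \left(-3\right) 1 \left(-5\right) = \frac{97 \left(-3\right) 1 \left(-5\right)}{4} = \frac{97 \left(\left(-3\right) \left(-5\right)\right)}{4} = \frac{97}{4} \cdot 15 = \frac{1455}{4}$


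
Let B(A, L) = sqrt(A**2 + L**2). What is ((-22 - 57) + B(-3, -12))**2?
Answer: 6394 - 474*sqrt(17) ≈ 4439.6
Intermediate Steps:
((-22 - 57) + B(-3, -12))**2 = ((-22 - 57) + sqrt((-3)**2 + (-12)**2))**2 = (-79 + sqrt(9 + 144))**2 = (-79 + sqrt(153))**2 = (-79 + 3*sqrt(17))**2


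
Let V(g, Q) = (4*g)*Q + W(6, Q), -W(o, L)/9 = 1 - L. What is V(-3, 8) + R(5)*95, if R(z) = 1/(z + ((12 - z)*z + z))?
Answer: -278/9 ≈ -30.889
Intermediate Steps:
W(o, L) = -9 + 9*L (W(o, L) = -9*(1 - L) = -9 + 9*L)
V(g, Q) = -9 + 9*Q + 4*Q*g (V(g, Q) = (4*g)*Q + (-9 + 9*Q) = 4*Q*g + (-9 + 9*Q) = -9 + 9*Q + 4*Q*g)
R(z) = 1/(2*z + z*(12 - z)) (R(z) = 1/(z + (z*(12 - z) + z)) = 1/(z + (z + z*(12 - z))) = 1/(2*z + z*(12 - z)))
V(-3, 8) + R(5)*95 = (-9 + 9*8 + 4*8*(-3)) - 1/(5*(-14 + 5))*95 = (-9 + 72 - 96) - 1*⅕/(-9)*95 = -33 - 1*⅕*(-⅑)*95 = -33 + (1/45)*95 = -33 + 19/9 = -278/9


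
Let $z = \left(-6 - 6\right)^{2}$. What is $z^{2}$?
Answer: $20736$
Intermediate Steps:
$z = 144$ ($z = \left(-12\right)^{2} = 144$)
$z^{2} = 144^{2} = 20736$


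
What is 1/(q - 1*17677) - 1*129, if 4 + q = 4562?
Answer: -1692352/13119 ≈ -129.00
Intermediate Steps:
q = 4558 (q = -4 + 4562 = 4558)
1/(q - 1*17677) - 1*129 = 1/(4558 - 1*17677) - 1*129 = 1/(4558 - 17677) - 129 = 1/(-13119) - 129 = -1/13119 - 129 = -1692352/13119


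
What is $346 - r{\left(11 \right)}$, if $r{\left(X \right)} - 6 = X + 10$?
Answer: $319$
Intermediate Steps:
$r{\left(X \right)} = 16 + X$ ($r{\left(X \right)} = 6 + \left(X + 10\right) = 6 + \left(10 + X\right) = 16 + X$)
$346 - r{\left(11 \right)} = 346 - \left(16 + 11\right) = 346 - 27 = 319$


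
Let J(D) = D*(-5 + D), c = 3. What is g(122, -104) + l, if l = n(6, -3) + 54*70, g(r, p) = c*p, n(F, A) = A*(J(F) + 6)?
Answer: 3432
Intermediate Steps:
n(F, A) = A*(6 + F*(-5 + F)) (n(F, A) = A*(F*(-5 + F) + 6) = A*(6 + F*(-5 + F)))
g(r, p) = 3*p
l = 3744 (l = -3*(6 + 6*(-5 + 6)) + 54*70 = -3*(6 + 6*1) + 3780 = -3*(6 + 6) + 3780 = -3*12 + 3780 = -36 + 3780 = 3744)
g(122, -104) + l = 3*(-104) + 3744 = -312 + 3744 = 3432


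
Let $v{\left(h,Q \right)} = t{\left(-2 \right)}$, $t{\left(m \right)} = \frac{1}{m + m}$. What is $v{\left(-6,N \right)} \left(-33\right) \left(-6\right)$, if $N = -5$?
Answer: $- \frac{99}{2} \approx -49.5$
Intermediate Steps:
$t{\left(m \right)} = \frac{1}{2 m}$
$v{\left(h,Q \right)} = - \frac{1}{4}$ ($v{\left(h,Q \right)} = \frac{1}{2 \left(-2\right)} = \frac{1}{2} \left(- \frac{1}{2}\right) = - \frac{1}{4}$)
$v{\left(-6,N \right)} \left(-33\right) \left(-6\right) = \left(- \frac{1}{4}\right) \left(-33\right) \left(-6\right) = \frac{33}{4} \left(-6\right) = - \frac{99}{2}$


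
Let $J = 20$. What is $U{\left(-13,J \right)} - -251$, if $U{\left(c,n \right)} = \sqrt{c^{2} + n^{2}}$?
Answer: $251 + \sqrt{569} \approx 274.85$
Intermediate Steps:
$U{\left(-13,J \right)} - -251 = \sqrt{\left(-13\right)^{2} + 20^{2}} - -251 = \sqrt{169 + 400} + 251 = \sqrt{569} + 251 = 251 + \sqrt{569}$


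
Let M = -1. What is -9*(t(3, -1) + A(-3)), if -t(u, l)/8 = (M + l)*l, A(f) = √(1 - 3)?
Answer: 144 - 9*I*√2 ≈ 144.0 - 12.728*I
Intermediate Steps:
A(f) = I*√2 (A(f) = √(-2) = I*√2)
t(u, l) = -8*l*(-1 + l) (t(u, l) = -8*(-1 + l)*l = -8*l*(-1 + l))
-9*(t(3, -1) + A(-3)) = -9*(8*(-1)*(1 - 1*(-1)) + I*√2) = -9*(8*(-1)*(1 + 1) + I*√2) = -9*(8*(-1)*2 + I*√2) = -9*(-16 + I*√2) = 144 - 9*I*√2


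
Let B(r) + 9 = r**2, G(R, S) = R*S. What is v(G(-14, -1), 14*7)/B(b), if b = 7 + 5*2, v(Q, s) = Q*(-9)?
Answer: -9/20 ≈ -0.45000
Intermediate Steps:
v(Q, s) = -9*Q
b = 17 (b = 7 + 10 = 17)
B(r) = -9 + r**2
v(G(-14, -1), 14*7)/B(b) = (-(-126)*(-1))/(-9 + 17**2) = (-9*14)/(-9 + 289) = -126/280 = -126*1/280 = -9/20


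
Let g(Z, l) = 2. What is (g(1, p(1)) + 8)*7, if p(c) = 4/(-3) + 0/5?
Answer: 70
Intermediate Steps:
p(c) = -4/3 (p(c) = 4*(-1/3) + 0*(1/5) = -4/3 + 0 = -4/3)
(g(1, p(1)) + 8)*7 = (2 + 8)*7 = 10*7 = 70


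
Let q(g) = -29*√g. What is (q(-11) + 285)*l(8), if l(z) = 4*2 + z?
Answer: 4560 - 464*I*√11 ≈ 4560.0 - 1538.9*I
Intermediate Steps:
l(z) = 8 + z
(q(-11) + 285)*l(8) = (-29*I*√11 + 285)*(8 + 8) = (-29*I*√11 + 285)*16 = (285 - 29*I*√11)*16 = 4560 - 464*I*√11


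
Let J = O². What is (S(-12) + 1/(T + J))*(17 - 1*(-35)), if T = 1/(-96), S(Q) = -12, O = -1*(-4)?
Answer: -952848/1535 ≈ -620.75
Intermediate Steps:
O = 4
T = -1/96 ≈ -0.010417
J = 16 (J = 4² = 16)
(S(-12) + 1/(T + J))*(17 - 1*(-35)) = (-12 + 1/(-1/96 + 16))*(17 - 1*(-35)) = (-12 + 1/(1535/96))*(17 + 35) = (-12 + 96/1535)*52 = -18324/1535*52 = -952848/1535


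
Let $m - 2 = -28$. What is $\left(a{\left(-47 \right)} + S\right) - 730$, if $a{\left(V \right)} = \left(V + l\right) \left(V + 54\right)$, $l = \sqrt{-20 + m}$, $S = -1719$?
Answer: $-2778 + 7 i \sqrt{46} \approx -2778.0 + 47.476 i$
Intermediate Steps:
$m = -26$ ($m = 2 - 28 = -26$)
$l = i \sqrt{46}$ ($l = \sqrt{-20 - 26} = \sqrt{-46} = i \sqrt{46} \approx 6.7823 i$)
$a{\left(V \right)} = \left(54 + V\right) \left(V + i \sqrt{46}\right)$ ($a{\left(V \right)} = \left(V + i \sqrt{46}\right) \left(V + 54\right) = \left(V + i \sqrt{46}\right) \left(54 + V\right) = \left(54 + V\right) \left(V + i \sqrt{46}\right)$)
$\left(a{\left(-47 \right)} + S\right) - 730 = \left(\left(\left(-47\right)^{2} + 54 \left(-47\right) + 54 i \sqrt{46} + i \left(-47\right) \sqrt{46}\right) - 1719\right) - 730 = \left(\left(2209 - 2538 + 54 i \sqrt{46} - 47 i \sqrt{46}\right) - 1719\right) - 730 = \left(\left(-329 + 7 i \sqrt{46}\right) - 1719\right) - 730 = \left(-2048 + 7 i \sqrt{46}\right) - 730 = -2778 + 7 i \sqrt{46}$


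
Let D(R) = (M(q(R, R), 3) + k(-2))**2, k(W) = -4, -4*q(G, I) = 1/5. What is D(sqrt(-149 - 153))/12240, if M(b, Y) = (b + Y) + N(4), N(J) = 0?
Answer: 49/544000 ≈ 9.0074e-5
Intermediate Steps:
q(G, I) = -1/20 (q(G, I) = -1/(4*5) = -1/4*1/5 = -1/20)
M(b, Y) = Y + b (M(b, Y) = (b + Y) + 0 = (Y + b) + 0 = Y + b)
D(R) = 441/400 (D(R) = ((3 - 1/20) - 4)**2 = (59/20 - 4)**2 = (-21/20)**2 = 441/400)
D(sqrt(-149 - 153))/12240 = (441/400)/12240 = (441/400)*(1/12240) = 49/544000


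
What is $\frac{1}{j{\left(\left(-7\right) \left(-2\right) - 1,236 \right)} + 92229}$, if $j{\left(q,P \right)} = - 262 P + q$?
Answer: $\frac{1}{30410} \approx 3.2884 \cdot 10^{-5}$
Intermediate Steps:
$j{\left(q,P \right)} = q - 262 P$
$\frac{1}{j{\left(\left(-7\right) \left(-2\right) - 1,236 \right)} + 92229} = \frac{1}{\left(\left(\left(-7\right) \left(-2\right) - 1\right) - 61832\right) + 92229} = \frac{1}{\left(\left(14 - 1\right) - 61832\right) + 92229} = \frac{1}{\left(13 - 61832\right) + 92229} = \frac{1}{-61819 + 92229} = \frac{1}{30410}$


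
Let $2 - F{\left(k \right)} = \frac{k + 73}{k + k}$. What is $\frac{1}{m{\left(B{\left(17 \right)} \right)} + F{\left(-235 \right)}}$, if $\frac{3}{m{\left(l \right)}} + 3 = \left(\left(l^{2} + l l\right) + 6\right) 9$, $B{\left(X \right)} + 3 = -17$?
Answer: $\frac{567995}{940448} \approx 0.60396$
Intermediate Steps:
$B{\left(X \right)} = -20$ ($B{\left(X \right)} = -3 - 17 = -20$)
$F{\left(k \right)} = 2 - \frac{73 + k}{2 k}$ ($F{\left(k \right)} = 2 - \frac{k + 73}{k + k} = 2 - \frac{73 + k}{2 k}$)
$m{\left(l \right)} = \frac{3}{51 + 18 l^{2}}$ ($m{\left(l \right)} = \frac{3}{-3 + \left(\left(l^{2} + l l\right) + 6\right) 9} = \frac{3}{-3 + \left(\left(l^{2} + l^{2}\right) + 6\right) 9} = \frac{3}{-3 + \left(2 l^{2} + 6\right) 9} = \frac{3}{-3 + \left(6 + 2 l^{2}\right) 9} = \frac{3}{-3 + \left(54 + 18 l^{2}\right)} = \frac{3}{51 + 18 l^{2}}$)
$\frac{1}{m{\left(B{\left(17 \right)} \right)} + F{\left(-235 \right)}} = \frac{1}{\frac{1}{17 + 6 \left(-20\right)^{2}} + \frac{-73 + 3 \left(-235\right)}{2 \left(-235\right)}} = \frac{1}{\frac{1}{17 + 6 \cdot 400} + \frac{1}{2} \left(- \frac{1}{235}\right) \left(-73 - 705\right)} = \frac{1}{\frac{1}{17 + 2400} + \frac{1}{2} \left(- \frac{1}{235}\right) \left(-778\right)} = \frac{1}{\frac{1}{2417} + \frac{389}{235}} = \frac{1}{\frac{940448}{567995}} = \frac{567995}{940448}$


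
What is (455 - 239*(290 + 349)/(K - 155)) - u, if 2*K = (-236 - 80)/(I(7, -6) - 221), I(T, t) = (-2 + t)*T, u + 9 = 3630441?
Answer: -17248580268/4753 ≈ -3.6290e+6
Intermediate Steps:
u = 3630432 (u = -9 + 3630441 = 3630432)
I(T, t) = T*(-2 + t)
K = 158/277 (K = ((-236 - 80)/(7*(-2 - 6) - 221))/2 = (-316/(7*(-8) - 221))/2 = (-316/(-56 - 221))/2 = (-316/(-277))/2 = (-316*(-1/277))/2 = (1/2)*(316/277) = 158/277 ≈ 0.57040)
(455 - 239*(290 + 349)/(K - 155)) - u = (455 - 239*(290 + 349)/(158/277 - 155)) - 1*3630432 = (455 - 152721/(-42777/277)) - 3630432 = (455 - 152721*(-277)/42777) - 3630432 = (455 - 239*(-19667/4753)) - 3630432 = (455 + 4700413/4753) - 3630432 = 6863028/4753 - 3630432 = -17248580268/4753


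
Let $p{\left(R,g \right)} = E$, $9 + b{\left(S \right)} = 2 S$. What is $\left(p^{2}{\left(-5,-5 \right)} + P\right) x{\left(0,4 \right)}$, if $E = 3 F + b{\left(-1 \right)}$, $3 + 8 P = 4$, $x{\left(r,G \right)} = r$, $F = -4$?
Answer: $0$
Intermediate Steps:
$P = \frac{1}{8}$ ($P = - \frac{3}{8} + \frac{1}{8} \cdot 4 = - \frac{3}{8} + \frac{1}{2} = \frac{1}{8} \approx 0.125$)
$b{\left(S \right)} = -9 + 2 S$
$E = -23$ ($E = 3 \left(-4\right) + \left(-9 + 2 \left(-1\right)\right) = -12 - 11 = -23$)
$p{\left(R,g \right)} = -23$
$\left(p^{2}{\left(-5,-5 \right)} + P\right) x{\left(0,4 \right)} = \left(\left(-23\right)^{2} + \frac{1}{8}\right) 0 = \left(529 + \frac{1}{8}\right) 0 = \frac{4233}{8} \cdot 0 = 0$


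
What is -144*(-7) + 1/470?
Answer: 473761/470 ≈ 1008.0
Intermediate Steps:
-144*(-7) + 1/470 = 1008 + 1/470 = 473761/470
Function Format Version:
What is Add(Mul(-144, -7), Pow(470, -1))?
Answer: Rational(473761, 470) ≈ 1008.0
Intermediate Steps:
Add(Mul(-144, -7), Pow(470, -1)) = Add(1008, Rational(1, 470)) = Rational(473761, 470)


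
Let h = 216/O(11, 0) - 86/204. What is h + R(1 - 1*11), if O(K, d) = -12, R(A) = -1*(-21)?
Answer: 263/102 ≈ 2.5784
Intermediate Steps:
R(A) = 21
h = -1879/102 (h = 216/(-12) - 86/204 = 216*(-1/12) - 86*1/204 = -18 - 43/102 = -1879/102 ≈ -18.422)
h + R(1 - 1*11) = -1879/102 + 21 = 263/102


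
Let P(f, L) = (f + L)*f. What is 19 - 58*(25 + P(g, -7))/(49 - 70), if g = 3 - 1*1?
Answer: 423/7 ≈ 60.429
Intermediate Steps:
g = 2 (g = 3 - 1 = 2)
P(f, L) = f*(L + f) (P(f, L) = (L + f)*f = f*(L + f))
19 - 58*(25 + P(g, -7))/(49 - 70) = 19 - 58*(25 + 2*(-7 + 2))/(49 - 70) = 19 - 58*(25 + 2*(-5))/(-21) = 19 - 58*(25 - 10)*(-1)/21 = 19 - 870*(-1)/21 = 19 - 58*(-5/7) = 19 + 290/7 = 423/7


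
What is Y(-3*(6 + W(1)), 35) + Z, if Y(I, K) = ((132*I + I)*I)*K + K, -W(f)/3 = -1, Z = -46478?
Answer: 3347052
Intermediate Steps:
W(f) = 3 (W(f) = -3*(-1) = 3)
Y(I, K) = K + 133*K*I² (Y(I, K) = ((133*I)*I)*K + K = (133*I²)*K + K = 133*K*I² + K = K + 133*K*I²)
Y(-3*(6 + W(1)), 35) + Z = 35*(1 + 133*(-3*(6 + 3))²) - 46478 = 35*(1 + 133*(-3*9)²) - 46478 = 35*(1 + 133*(-27)²) - 46478 = 35*(1 + 133*729) - 46478 = 35*(1 + 96957) - 46478 = 35*96958 - 46478 = 3393530 - 46478 = 3347052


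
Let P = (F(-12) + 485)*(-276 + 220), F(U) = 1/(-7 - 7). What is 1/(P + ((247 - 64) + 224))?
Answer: -1/26749 ≈ -3.7385e-5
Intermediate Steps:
F(U) = -1/14 (F(U) = 1/(-14) = -1/14)
P = -27156 (P = (-1/14 + 485)*(-276 + 220) = (6789/14)*(-56) = -27156)
1/(P + ((247 - 64) + 224)) = 1/(-27156 + ((247 - 64) + 224)) = 1/(-27156 + (183 + 224)) = 1/(-27156 + 407) = 1/(-26749) = -1/26749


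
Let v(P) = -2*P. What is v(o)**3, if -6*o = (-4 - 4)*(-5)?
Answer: 64000/27 ≈ 2370.4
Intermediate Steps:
o = -20/3 (o = -(-4 - 4)*(-5)/6 = -(-4)*(-5)/3 = -1/6*40 = -20/3 ≈ -6.6667)
v(o)**3 = (-2*(-20/3))**3 = (40/3)**3 = 64000/27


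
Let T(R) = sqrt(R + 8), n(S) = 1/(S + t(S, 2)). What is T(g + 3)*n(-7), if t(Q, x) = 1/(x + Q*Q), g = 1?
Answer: -51*sqrt(3)/178 ≈ -0.49626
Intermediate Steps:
t(Q, x) = 1/(x + Q**2)
n(S) = 1/(S + 1/(2 + S**2))
T(R) = sqrt(8 + R)
T(g + 3)*n(-7) = sqrt(8 + (1 + 3))*((2 + (-7)**2)/(1 - 7*(2 + (-7)**2))) = sqrt(8 + 4)*((2 + 49)/(1 - 7*(2 + 49))) = sqrt(12)*(51/(1 - 7*51)) = (2*sqrt(3))*(51/(1 - 357)) = (2*sqrt(3))*(51/(-356)) = (2*sqrt(3))*(-1/356*51) = (2*sqrt(3))*(-51/356) = -51*sqrt(3)/178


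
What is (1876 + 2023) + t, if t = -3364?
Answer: 535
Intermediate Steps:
(1876 + 2023) + t = (1876 + 2023) - 3364 = 3899 - 3364 = 535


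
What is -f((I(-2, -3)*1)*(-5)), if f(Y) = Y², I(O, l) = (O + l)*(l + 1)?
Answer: -2500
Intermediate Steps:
I(O, l) = (1 + l)*(O + l) (I(O, l) = (O + l)*(1 + l) = (1 + l)*(O + l))
-f((I(-2, -3)*1)*(-5)) = -(((-2 - 3 + (-3)² - 2*(-3))*1)*(-5))² = -(((-2 - 3 + 9 + 6)*1)*(-5))² = -((10*1)*(-5))² = -(10*(-5))² = -1*(-50)² = -1*2500 = -2500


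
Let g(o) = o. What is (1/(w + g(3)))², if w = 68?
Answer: 1/5041 ≈ 0.00019837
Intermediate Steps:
(1/(w + g(3)))² = (1/(68 + 3))² = (1/71)² = 1/5041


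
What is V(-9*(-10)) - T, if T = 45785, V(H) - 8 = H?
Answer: -45687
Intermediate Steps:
V(H) = 8 + H
V(-9*(-10)) - T = (8 - 9*(-10)) - 1*45785 = (8 + 90) - 45785 = 98 - 45785 = -45687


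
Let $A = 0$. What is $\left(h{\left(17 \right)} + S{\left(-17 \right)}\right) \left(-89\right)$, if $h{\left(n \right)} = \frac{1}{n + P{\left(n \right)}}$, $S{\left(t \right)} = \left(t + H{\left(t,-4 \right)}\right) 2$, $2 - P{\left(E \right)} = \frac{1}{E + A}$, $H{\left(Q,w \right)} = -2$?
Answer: $\frac{1087491}{322} \approx 3377.3$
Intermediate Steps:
$P{\left(E \right)} = 2 - \frac{1}{E}$ ($P{\left(E \right)} = 2 - \frac{1}{E + 0} = 2 - \frac{1}{E}$)
$S{\left(t \right)} = -4 + 2 t$ ($S{\left(t \right)} = \left(t - 2\right) 2 = \left(-2 + t\right) 2 = -4 + 2 t$)
$h{\left(n \right)} = \frac{1}{2 + n - \frac{1}{n}}$ ($h{\left(n \right)} = \frac{1}{n + \left(2 - \frac{1}{n}\right)} = \frac{1}{2 + n - \frac{1}{n}}$)
$\left(h{\left(17 \right)} + S{\left(-17 \right)}\right) \left(-89\right) = \left(\frac{17}{-1 + 17^{2} + 2 \cdot 17} + \left(-4 + 2 \left(-17\right)\right)\right) \left(-89\right) = \left(\frac{17}{-1 + 289 + 34} - 38\right) \left(-89\right) = \left(\frac{17}{322} - 38\right) \left(-89\right) = \left(- \frac{12219}{322}\right) \left(-89\right) = \frac{1087491}{322}$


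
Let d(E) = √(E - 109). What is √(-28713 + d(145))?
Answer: I*√28707 ≈ 169.43*I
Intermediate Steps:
d(E) = √(-109 + E)
√(-28713 + d(145)) = √(-28713 + √(-109 + 145)) = √(-28713 + √36) = √(-28713 + 6) = √(-28707) = I*√28707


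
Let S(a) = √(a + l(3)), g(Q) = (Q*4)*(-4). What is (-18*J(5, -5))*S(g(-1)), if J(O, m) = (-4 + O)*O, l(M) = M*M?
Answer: -450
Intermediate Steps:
g(Q) = -16*Q (g(Q) = (4*Q)*(-4) = -16*Q)
l(M) = M²
S(a) = √(9 + a) (S(a) = √(a + 3²) = √(a + 9) = √(9 + a))
J(O, m) = O*(-4 + O)
(-18*J(5, -5))*S(g(-1)) = (-90*(-4 + 5))*√(9 - 16*(-1)) = (-90)*√(9 + 16) = (-18*5)*√25 = -90*5 = -450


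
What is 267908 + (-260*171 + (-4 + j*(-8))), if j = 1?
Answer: 223436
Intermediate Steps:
267908 + (-260*171 + (-4 + j*(-8))) = 267908 + (-260*171 + (-4 + 1*(-8))) = 267908 + (-44460 + (-4 - 8)) = 267908 + (-44460 - 12) = 267908 - 44472 = 223436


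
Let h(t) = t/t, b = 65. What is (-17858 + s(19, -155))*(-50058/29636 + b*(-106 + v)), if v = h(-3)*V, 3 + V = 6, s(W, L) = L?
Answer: 1787457712007/14818 ≈ 1.2063e+8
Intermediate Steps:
V = 3 (V = -3 + 6 = 3)
h(t) = 1
v = 3 (v = 1*3 = 3)
(-17858 + s(19, -155))*(-50058/29636 + b*(-106 + v)) = (-17858 - 155)*(-50058/29636 + 65*(-106 + 3)) = -18013*(-50058*1/29636 + 65*(-103)) = -18013*(-25029/14818 - 6695) = -18013*(-99231539/14818) = 1787457712007/14818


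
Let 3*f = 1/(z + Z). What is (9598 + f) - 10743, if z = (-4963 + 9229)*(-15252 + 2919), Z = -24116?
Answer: -180807043891/157910082 ≈ -1145.0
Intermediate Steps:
z = -52612578 (z = 4266*(-12333) = -52612578)
f = -1/157910082 (f = 1/(3*(-52612578 - 24116)) = (⅓)/(-52636694) = (⅓)*(-1/52636694) = -1/157910082 ≈ -6.3327e-9)
(9598 + f) - 10743 = (9598 - 1/157910082) - 10743 = 1515620967035/157910082 - 10743 = -180807043891/157910082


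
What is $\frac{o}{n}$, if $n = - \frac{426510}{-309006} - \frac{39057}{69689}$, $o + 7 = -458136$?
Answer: $- \frac{548099865056009}{980789336} \approx -5.5884 \cdot 10^{5}$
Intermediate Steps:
$o = -458143$ ($o = -7 - 458136 = -458143$)
$n = \frac{980789336}{1196351063}$ ($n = \left(-426510\right) \left(- \frac{1}{309006}\right) - \frac{39057}{69689} = \frac{23695}{17167} - \frac{39057}{69689} = \frac{980789336}{1196351063} \approx 0.81982$)
$\frac{o}{n} = - \frac{458143}{\frac{980789336}{1196351063}} = \left(-458143\right) \frac{1196351063}{980789336} = - \frac{548099865056009}{980789336}$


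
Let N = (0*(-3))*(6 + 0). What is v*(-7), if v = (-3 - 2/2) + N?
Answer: 28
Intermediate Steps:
N = 0 (N = 0*6 = 0)
v = -4 (v = (-3 - 2/2) + 0 = (-3 - 2*½) + 0 = (-3 - 1) + 0 = -4 + 0 = -4)
v*(-7) = -4*(-7) = 28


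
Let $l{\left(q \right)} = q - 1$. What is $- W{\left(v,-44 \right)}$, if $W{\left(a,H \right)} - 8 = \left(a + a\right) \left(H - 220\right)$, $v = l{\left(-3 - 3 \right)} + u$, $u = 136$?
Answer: $68104$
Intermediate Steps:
$l{\left(q \right)} = -1 + q$ ($l{\left(q \right)} = q - 1 = -1 + q$)
$v = 129$ ($v = \left(-1 - 6\right) + 136 = -7 + 136 = 129$)
$W{\left(a,H \right)} = 8 + 2 a \left(-220 + H\right)$ ($W{\left(a,H \right)} = 8 + \left(a + a\right) \left(H - 220\right) = 8 + 2 a \left(-220 + H\right)$)
$- W{\left(v,-44 \right)} = - (8 - 56760 + 2 \left(-44\right) 129) = - (8 - 56760 - 11352) = \left(-1\right) \left(-68104\right) = 68104$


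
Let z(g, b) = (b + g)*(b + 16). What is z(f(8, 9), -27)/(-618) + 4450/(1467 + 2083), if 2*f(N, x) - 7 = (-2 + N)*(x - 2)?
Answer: 106099/87756 ≈ 1.2090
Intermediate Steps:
f(N, x) = 7/2 + (-2 + N)*(-2 + x)/2 (f(N, x) = 7/2 + ((-2 + N)*(x - 2))/2 = 7/2 + ((-2 + N)*(-2 + x))/2 = 7/2 + (-2 + N)*(-2 + x)/2)
z(g, b) = (16 + b)*(b + g) (z(g, b) = (b + g)*(16 + b) = (16 + b)*(b + g))
z(f(8, 9), -27)/(-618) + 4450/(1467 + 2083) = ((-27)² + 16*(-27) + 16*(11/2 - 1*8 - 1*9 + (½)*8*9) - 27*(11/2 - 1*8 - 1*9 + (½)*8*9))/(-618) + 4450/(1467 + 2083) = (729 - 432 + 16*(11/2 - 8 - 9 + 36) - 27*(11/2 - 8 - 9 + 36))*(-1/618) + 4450/3550 = (729 - 432 + 16*(49/2) - 27*49/2)*(-1/618) + 4450*(1/3550) = (729 - 432 + 392 - 1323/2)*(-1/618) + 89/71 = (55/2)*(-1/618) + 89/71 = -55/1236 + 89/71 = 106099/87756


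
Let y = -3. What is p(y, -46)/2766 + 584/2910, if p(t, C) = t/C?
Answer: 12385759/61709460 ≈ 0.20071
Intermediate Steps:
p(y, -46)/2766 + 584/2910 = -3/(-46)/2766 + 584/2910 = -3*(-1/46)*(1/2766) + 584*(1/2910) = (3/46)*(1/2766) + 292/1455 = 1/42412 + 292/1455 = 12385759/61709460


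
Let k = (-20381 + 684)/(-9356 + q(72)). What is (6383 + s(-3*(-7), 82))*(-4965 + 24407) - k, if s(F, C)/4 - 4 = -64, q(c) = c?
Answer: 1108808580807/9284 ≈ 1.1943e+8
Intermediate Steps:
s(F, C) = -240 (s(F, C) = 16 + 4*(-64) = 16 - 256 = -240)
k = 19697/9284 (k = (-20381 + 684)/(-9356 + 72) = -19697/(-9284) = -19697*(-1/9284) = 19697/9284 ≈ 2.1216)
(6383 + s(-3*(-7), 82))*(-4965 + 24407) - k = (6383 - 240)*(-4965 + 24407) - 1*19697/9284 = 6143*19442 - 19697/9284 = 119432206 - 19697/9284 = 1108808580807/9284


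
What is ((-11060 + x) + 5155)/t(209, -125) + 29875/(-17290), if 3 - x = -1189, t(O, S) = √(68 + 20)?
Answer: -5975/3458 - 4713*√22/44 ≈ -504.14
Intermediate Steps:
t(O, S) = 2*√22 (t(O, S) = √88 = 2*√22)
x = 1192 (x = 3 - 1*(-1189) = 3 + 1189 = 1192)
((-11060 + x) + 5155)/t(209, -125) + 29875/(-17290) = ((-11060 + 1192) + 5155)/((2*√22)) + 29875/(-17290) = (-9868 + 5155)*(√22/44) + 29875*(-1/17290) = -4713*√22/44 - 5975/3458 = -5975/3458 - 4713*√22/44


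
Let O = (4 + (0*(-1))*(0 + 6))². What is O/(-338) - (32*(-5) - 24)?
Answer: 31088/169 ≈ 183.95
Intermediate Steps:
O = 16 (O = (4 + 0*6)² = (4 + 0)² = 4² = 16)
O/(-338) - (32*(-5) - 24) = 16/(-338) - (32*(-5) - 24) = 16*(-1/338) - (-160 - 24) = -8/169 - 1*(-184) = -8/169 + 184 = 31088/169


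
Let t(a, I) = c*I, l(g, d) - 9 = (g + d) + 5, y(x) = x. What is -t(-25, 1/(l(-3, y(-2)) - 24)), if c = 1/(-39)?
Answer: -1/585 ≈ -0.0017094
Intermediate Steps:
c = -1/39 ≈ -0.025641
l(g, d) = 14 + d + g (l(g, d) = 9 + ((g + d) + 5) = 9 + ((d + g) + 5) = 9 + (5 + d + g) = 14 + d + g)
t(a, I) = -I/39
-t(-25, 1/(l(-3, y(-2)) - 24)) = -(-1)/(39*((14 - 2 - 3) - 24)) = -(-1)/(39*(9 - 24)) = -(-1)/(39*(-15)) = -(-1)*(-1)/(39*15) = -1*1/585 = -1/585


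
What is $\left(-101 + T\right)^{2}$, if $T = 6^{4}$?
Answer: $1428025$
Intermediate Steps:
$T = 1296$
$\left(-101 + T\right)^{2} = \left(-101 + 1296\right)^{2} = 1195^{2} = 1428025$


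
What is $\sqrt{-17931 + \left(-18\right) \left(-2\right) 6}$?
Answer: $i \sqrt{17715} \approx 133.1 i$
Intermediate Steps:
$\sqrt{-17931 + \left(-18\right) \left(-2\right) 6} = \sqrt{-17931 + 36 \cdot 6} = \sqrt{-17931 + 216} = \sqrt{-17715} = i \sqrt{17715}$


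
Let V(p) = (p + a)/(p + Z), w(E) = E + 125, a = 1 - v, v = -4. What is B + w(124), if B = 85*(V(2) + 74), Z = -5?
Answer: 19022/3 ≈ 6340.7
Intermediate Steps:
a = 5 (a = 1 - 1*(-4) = 1 + 4 = 5)
w(E) = 125 + E
V(p) = (5 + p)/(-5 + p) (V(p) = (p + 5)/(p - 5) = (5 + p)/(-5 + p))
B = 18275/3 (B = 85*((5 + 2)/(-5 + 2) + 74) = 85*(7/(-3) + 74) = 85*(-1/3*7 + 74) = 85*(-7/3 + 74) = 85*(215/3) = 18275/3 ≈ 6091.7)
B + w(124) = 18275/3 + (125 + 124) = 18275/3 + 249 = 19022/3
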